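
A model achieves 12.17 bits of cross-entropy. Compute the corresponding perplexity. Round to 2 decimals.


Perplexity formula: PP = 2^H
H = 12.17
PP = 2^12.17
Decompose: 2^12.17 = 2^12 * 2^0.17
2^12 = 4096, 2^0.17 ~ 1.1250585
PP ~ 4096 * 1.1250585 = 4608.2396160
Rounded to 2 decimals: 4608.24

4608.24


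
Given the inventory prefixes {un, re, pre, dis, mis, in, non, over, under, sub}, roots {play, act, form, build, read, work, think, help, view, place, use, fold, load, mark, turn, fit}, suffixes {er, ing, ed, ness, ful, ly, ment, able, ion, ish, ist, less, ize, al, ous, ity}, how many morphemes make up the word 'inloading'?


Segmenting 'inloading' against the inventory:
  'in' -> prefix (morpheme 1)
  'load' -> root (morpheme 2)
  'ing' -> suffix (morpheme 3)
Total morphemes: 3

3


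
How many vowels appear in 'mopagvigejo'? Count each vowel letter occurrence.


Scanning each character of 'mopagvigejo':
  Position 1: 'm' -> consonant (running count: 0)
  Position 2: 'o' -> vowel (running count: 1)
  Position 3: 'p' -> consonant (running count: 1)
  Position 4: 'a' -> vowel (running count: 2)
  Position 5: 'g' -> consonant (running count: 2)
  Position 6: 'v' -> consonant (running count: 2)
  Position 7: 'i' -> vowel (running count: 3)
  Position 8: 'g' -> consonant (running count: 3)
  Position 9: 'e' -> vowel (running count: 4)
  Position 10: 'j' -> consonant (running count: 4)
  Position 11: 'o' -> vowel (running count: 5)
Total vowels: 5

5


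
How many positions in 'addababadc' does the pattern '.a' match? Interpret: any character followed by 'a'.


Pattern: .a means any character followed by 'a'.
Scanning 'addababadc' position-by-position:
  Pos 0: window 'ad' -> no
  Pos 1: window 'dd' -> no
  Pos 2: window 'da' -> MATCH
  Pos 3: window 'ab' -> no
  Pos 4: window 'ba' -> MATCH
  Pos 5: window 'ab' -> no
  Pos 6: window 'ba' -> MATCH
  Pos 7: window 'ad' -> no
  Pos 8: window 'dc' -> no
  Pos 9: window 'c' -> no
Total matches: 3

3


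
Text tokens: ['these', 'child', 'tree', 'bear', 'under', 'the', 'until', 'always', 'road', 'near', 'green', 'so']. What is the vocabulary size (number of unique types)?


Listing all tokens and tracking unique types:
  Token 1: 'these' -> NEW (unique so far: 1)
  Token 2: 'child' -> NEW (unique so far: 2)
  Token 3: 'tree' -> NEW (unique so far: 3)
  Token 4: 'bear' -> NEW (unique so far: 4)
  Token 5: 'under' -> NEW (unique so far: 5)
  Token 6: 'the' -> NEW (unique so far: 6)
  Token 7: 'until' -> NEW (unique so far: 7)
  Token 8: 'always' -> NEW (unique so far: 8)
  Token 9: 'road' -> NEW (unique so far: 9)
  Token 10: 'near' -> NEW (unique so far: 10)
  Token 11: 'green' -> NEW (unique so far: 11)
  Token 12: 'so' -> NEW (unique so far: 12)
Unique types: ('always', 'bear', 'child', 'green', 'near', 'road', 'so', 'the', 'these', 'tree', 'under', 'until')
Vocabulary size: 12

12


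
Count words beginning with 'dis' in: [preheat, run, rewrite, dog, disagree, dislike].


Checking each word for prefix 'dis':
  'preheat' -> no (count: 0)
  'run' -> no (count: 0)
  'rewrite' -> no (count: 0)
  'dog' -> no (count: 0)
  'disagree' -> YES, starts with 'dis' (count: 1)
  'dislike' -> YES, starts with 'dis' (count: 2)
Total with prefix 'dis': 2

2


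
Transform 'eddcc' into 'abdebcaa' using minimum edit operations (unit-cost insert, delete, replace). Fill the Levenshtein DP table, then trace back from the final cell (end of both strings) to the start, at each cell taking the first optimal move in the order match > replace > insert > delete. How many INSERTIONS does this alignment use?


Edit distance = 6. Backtracking from cell (5, 8) with preference match > replace > insert > delete,
then listing the resulting alignment 'eddcc' -> 'abdebcaa' left to right:
  Step 1: insert 'a' [insertion #1]
  Step 2: replace e->b
  Step 3: keep 'd'
  Step 4: insert 'e' [insertion #2]
  Step 5: replace d->b
  Step 6: keep 'c'
  Step 7: insert 'a' [insertion #3]
  Step 8: replace c->a
Total insertions: 3

3


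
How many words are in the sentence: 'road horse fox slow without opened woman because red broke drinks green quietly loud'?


Counting words by splitting on spaces:
  Word 1: 'road'
  Word 2: 'horse'
  Word 3: 'fox'
  Word 4: 'slow'
  Word 5: 'without'
  Word 6: 'opened'
  Word 7: 'woman'
  Word 8: 'because'
  Word 9: 'red'
  Word 10: 'broke'
  Word 11: 'drinks'
  Word 12: 'green'
  Word 13: 'quietly'
  Word 14: 'loud'
Total words: 14

14


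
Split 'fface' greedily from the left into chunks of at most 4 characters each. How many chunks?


'fface' has 5 characters.
Chunking with max size 4:
  Chunk 1: 'ffac' (positions 0-3)
  Chunk 2: 'e' (positions 4-4)
Total chunks: ceil(5 / 4) = 2

2


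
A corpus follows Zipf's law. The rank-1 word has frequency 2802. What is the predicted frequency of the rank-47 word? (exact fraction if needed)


Zipf's law: freq(rank) = f1 / rank
f1 = 2802, rank = 47
freq = 2802 / 47
GCD(2802, 47) = 1
Simplified: 2802/47

2802/47


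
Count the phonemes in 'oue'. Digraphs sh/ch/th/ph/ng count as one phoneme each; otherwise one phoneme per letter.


Parsing 'oue' greedily, digraphs first:
  'o' -> vowel phoneme (phonemes so far: 1)
  'u' -> vowel phoneme (phonemes so far: 2)
  'e' -> vowel phoneme (phonemes so far: 3)
Total phonemes: 3

3


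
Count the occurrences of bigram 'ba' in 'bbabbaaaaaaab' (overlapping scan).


Scanning 'bbabbaaaaaaab' for bigram 'ba':
  Position 0: 'bb' -> no
  Position 1: 'ba' -> MATCH
  Position 2: 'ab' -> no
  Position 3: 'bb' -> no
  Position 4: 'ba' -> MATCH
  Position 5: 'aa' -> no
  Position 6: 'aa' -> no
  Position 7: 'aa' -> no
  Position 8: 'aa' -> no
  Position 9: 'aa' -> no
  Position 10: 'aa' -> no
  Position 11: 'ab' -> no
Total matches: 2

2


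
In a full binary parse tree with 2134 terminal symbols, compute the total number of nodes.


Leaf nodes (terminals): 2134
Internal nodes = n - 1 = 2134 - 1 = 2133
Total = leaves + internal = 2134 + 2133 = 4267

4267


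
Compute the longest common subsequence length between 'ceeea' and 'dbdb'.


DP table for LCS of 'ceeea' and 'dbdb':
       d  b  d  b
    0  0  0  0  0
  c 0  0  0  0  0
  e 0  0  0  0  0
  e 0  0  0  0  0
  e 0  0  0  0  0
  a 0  0  0  0  0
LCS length = 0

0


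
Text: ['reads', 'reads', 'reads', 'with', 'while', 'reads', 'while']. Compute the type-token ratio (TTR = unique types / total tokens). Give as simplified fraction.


Tokens: 7
Unique types: ('reads', 'while', 'with') = 3
TTR = 3/7
Already in lowest terms.

3/7


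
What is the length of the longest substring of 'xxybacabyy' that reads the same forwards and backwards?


Scanning 'xxybacabyy' for palindromic substrings.
Substring at positions 2-8: 'ybacaby'.
Check: reverse('ybacaby') = 'ybacaby' -> palindrome confirmed.
Neighbouring characters ('x' / 'y') break symmetry, so it cannot extend further.
No longer palindromic substring exists; longest length = 7

7


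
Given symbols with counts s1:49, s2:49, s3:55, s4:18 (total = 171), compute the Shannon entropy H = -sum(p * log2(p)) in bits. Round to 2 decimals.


Computing entropy H = -sum(p_i * log2(p_i)):
  s1: p = 49/171 = 0.2865, -p*log2(p) = 0.5167
  s2: p = 49/171 = 0.2865, -p*log2(p) = 0.5167
  s3: p = 55/171 = 0.3216, -p*log2(p) = 0.5264
  s4: p = 18/171 = 0.1053, -p*log2(p) = 0.3419
H = sum of terms = 1.9017
Rounded to 2 decimals: 1.90

1.90


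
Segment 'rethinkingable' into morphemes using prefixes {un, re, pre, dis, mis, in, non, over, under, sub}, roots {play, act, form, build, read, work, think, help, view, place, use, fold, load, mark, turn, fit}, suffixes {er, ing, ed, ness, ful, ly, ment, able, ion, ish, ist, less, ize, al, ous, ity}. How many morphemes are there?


Segmenting 'rethinkingable' against the inventory:
  're' -> prefix (morpheme 1)
  'think' -> root (morpheme 2)
  'ing' -> suffix (morpheme 3)
  'able' -> suffix (morpheme 4)
Total morphemes: 4

4


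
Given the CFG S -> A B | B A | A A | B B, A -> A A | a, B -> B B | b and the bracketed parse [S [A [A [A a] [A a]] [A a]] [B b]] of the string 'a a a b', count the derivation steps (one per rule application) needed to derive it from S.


Every bracketed nonterminal node [X ...] in the tree is produced by exactly one rule application.
Reading the tree off as a leftmost derivation:
  Step 1: S  =>  A B   (applied S -> A B)
  Step 2: A B  =>  A A B   (applied A -> A A)
  Step 3: A A B  =>  A A A B   (applied A -> A A)
  Step 4: A A A B  =>  a A A B   (applied A -> a)
  Step 5: a A A B  =>  a a A B   (applied A -> a)
  Step 6: a a A B  =>  a a a B   (applied A -> a)
  Step 7: a a a B  =>  a a a b   (applied B -> b)
Final yield: a a a b
Total rewrite steps: 7

7


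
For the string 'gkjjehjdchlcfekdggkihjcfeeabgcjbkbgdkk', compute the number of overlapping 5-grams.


String 'gkjjehjdchlcfekdggkihjcfeeabgcjbkbgdkk' has length L = 38.
Number of overlapping n-grams = L - n + 1
Substituting: 38 - 5 + 1 = 34

34


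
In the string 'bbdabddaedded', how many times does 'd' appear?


Scanning 'bbdabddaedded' for 'd':
  Position 2: 'd' -> MATCH (count: 1)
  Position 5: 'd' -> MATCH (count: 2)
  Position 6: 'd' -> MATCH (count: 3)
  Position 9: 'd' -> MATCH (count: 4)
  Position 10: 'd' -> MATCH (count: 5)
  Position 12: 'd' -> MATCH (count: 6)
Total occurrences of 'd': 6

6


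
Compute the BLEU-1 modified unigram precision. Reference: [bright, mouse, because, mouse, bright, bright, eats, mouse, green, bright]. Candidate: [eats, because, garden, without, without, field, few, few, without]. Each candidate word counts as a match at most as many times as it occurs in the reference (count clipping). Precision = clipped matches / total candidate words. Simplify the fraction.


Reference word counts: {'because': 1, 'bright': 4, 'eats': 1, 'green': 1, 'mouse': 3}
Checking each candidate word (with clipping):
  'eats' -> in reference (ref count 1, used 1/1) -> match (matches: 1)
  'because' -> in reference (ref count 1, used 1/1) -> match (matches: 2)
  'garden' -> not in reference -> no match (matches: 2)
  'without' -> not in reference -> no match (matches: 2)
  'without' -> not in reference -> no match (matches: 2)
  'field' -> not in reference -> no match (matches: 2)
  'few' -> not in reference -> no match (matches: 2)
  'few' -> not in reference -> no match (matches: 2)
  'without' -> not in reference -> no match (matches: 2)
Clipped matches: 2, Candidate length: 9
Precision = 2/9

2/9


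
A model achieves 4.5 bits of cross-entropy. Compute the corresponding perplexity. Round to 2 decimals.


Perplexity formula: PP = 2^H
H = 4.5
PP = 2^4.5
Decompose: 2^4.5 = 2^4 * 2^0.5 = 2^4 * sqrt(2)
2^4 = 16, sqrt(2) ~ 1.4142136
PP ~ 16 * 1.4142136 = 22.6274176
Rounded to 2 decimals: 22.63

22.63


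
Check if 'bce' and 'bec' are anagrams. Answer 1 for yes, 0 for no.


Sort characters of 'bce': 'bce'
Sort characters of 'bec': 'bce'
Sorted forms match -> they ARE anagrams
Result: 1

1


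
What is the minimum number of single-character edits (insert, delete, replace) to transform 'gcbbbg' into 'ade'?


Building DP table for s1='gcbbbg' (len 6) and s2='ade' (len 3):
       a  d  e
    0  1  2  3
  g 1  1  2  3
  c 2  2  2  3
  b 3  3  3  3
  b 4  4  4  4
  b 5  5  5  5
  g 6  6  6  6
Edit distance = dp[6][3] = 6

6


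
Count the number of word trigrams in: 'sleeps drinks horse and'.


Word trigrams from [4] words:
  Trigram 1: (sleeps drinks horse)
  Trigram 2: (drinks horse and)
Total word trigrams: 4 - 2 = 2

2


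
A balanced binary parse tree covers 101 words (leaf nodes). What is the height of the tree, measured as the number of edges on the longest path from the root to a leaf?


In a balanced binary tree with n leaves the deepest leaf is ceil(log2(n)) edges below the root.
log2(101) = 6.6582
ceil(6.6582) = 7
height (edges) = 7

7


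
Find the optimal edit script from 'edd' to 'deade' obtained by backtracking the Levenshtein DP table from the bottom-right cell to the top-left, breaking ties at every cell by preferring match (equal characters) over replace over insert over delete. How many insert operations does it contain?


Edit distance = 3. Backtracking from cell (3, 5) with preference match > replace > insert > delete,
then listing the resulting alignment 'edd' -> 'deade' left to right:
  Step 1: insert 'd' [insertion #1]
  Step 2: keep 'e'
  Step 3: insert 'a' [insertion #2]
  Step 4: keep 'd'
  Step 5: replace d->e
Total insertions: 2

2


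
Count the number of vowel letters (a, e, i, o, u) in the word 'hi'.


Scanning each character of 'hi':
  Position 1: 'h' -> consonant (running count: 0)
  Position 2: 'i' -> vowel (running count: 1)
Total vowels: 1

1


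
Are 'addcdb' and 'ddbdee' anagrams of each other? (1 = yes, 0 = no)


Sort characters of 'addcdb': 'abcddd'
Sort characters of 'ddbdee': 'bdddee'
Sorted forms differ -> they are NOT anagrams
Result: 0

0


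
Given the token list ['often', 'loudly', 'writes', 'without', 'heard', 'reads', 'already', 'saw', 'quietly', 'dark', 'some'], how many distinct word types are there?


Listing all tokens and tracking unique types:
  Token 1: 'often' -> NEW (unique so far: 1)
  Token 2: 'loudly' -> NEW (unique so far: 2)
  Token 3: 'writes' -> NEW (unique so far: 3)
  Token 4: 'without' -> NEW (unique so far: 4)
  Token 5: 'heard' -> NEW (unique so far: 5)
  Token 6: 'reads' -> NEW (unique so far: 6)
  Token 7: 'already' -> NEW (unique so far: 7)
  Token 8: 'saw' -> NEW (unique so far: 8)
  Token 9: 'quietly' -> NEW (unique so far: 9)
  Token 10: 'dark' -> NEW (unique so far: 10)
  Token 11: 'some' -> NEW (unique so far: 11)
Unique types: ('already', 'dark', 'heard', 'loudly', 'often', 'quietly', 'reads', 'saw', 'some', 'without', 'writes')
Vocabulary size: 11

11


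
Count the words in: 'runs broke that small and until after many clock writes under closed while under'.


Counting words by splitting on spaces:
  Word 1: 'runs'
  Word 2: 'broke'
  Word 3: 'that'
  Word 4: 'small'
  Word 5: 'and'
  Word 6: 'until'
  Word 7: 'after'
  Word 8: 'many'
  Word 9: 'clock'
  Word 10: 'writes'
  Word 11: 'under'
  Word 12: 'closed'
  Word 13: 'while'
  Word 14: 'under'
Total words: 14

14


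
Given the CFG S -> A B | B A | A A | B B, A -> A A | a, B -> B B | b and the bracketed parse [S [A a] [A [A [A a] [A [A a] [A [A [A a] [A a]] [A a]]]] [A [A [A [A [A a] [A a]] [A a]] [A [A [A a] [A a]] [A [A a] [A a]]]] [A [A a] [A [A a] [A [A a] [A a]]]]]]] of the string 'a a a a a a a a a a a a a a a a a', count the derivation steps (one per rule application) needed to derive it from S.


Every bracketed nonterminal node [X ...] in the tree is produced by exactly one rule application.
Reading the tree off as a leftmost derivation:
  Step 1: S  =>  A A   (applied S -> A A)
  Step 2: A A  =>  a A   (applied A -> a)
  Step 3: a A  =>  a A A   (applied A -> A A)
  Step 4: a A A  =>  a A A A   (applied A -> A A)
  Step 5: a A A A  =>  a a A A   (applied A -> a)
  Step 6: a a A A  =>  a a A A A   (applied A -> A A)
  Step 7: a a A A A  =>  a a a A A   (applied A -> a)
  Step 8: a a a A A  =>  a a a A A A   (applied A -> A A)
  Step 9: a a a A A A  =>  a a a A A A A   (applied A -> A A)
  Step 10: a a a A A A A  =>  a a a a A A A   (applied A -> a)
  Step 11: a a a a A A A  =>  a a a a a A A   (applied A -> a)
  Step 12: a a a a a A A  =>  a a a a a a A   (applied A -> a)
  Step 13: a a a a a a A  =>  a a a a a a A A   (applied A -> A A)
  Step 14: a a a a a a A A  =>  a a a a a a A A A   (applied A -> A A)
  Step 15: a a a a a a A A A  =>  a a a a a a A A A A   (applied A -> A A)
  Step 16: a a a a a a A A A A  =>  a a a a a a A A A A A   (applied A -> A A)
  Step 17: a a a a a a A A A A A  =>  a a a a a a a A A A A   (applied A -> a)
  Step 18: a a a a a a a A A A A  =>  a a a a a a a a A A A   (applied A -> a)
  Step 19: a a a a a a a a A A A  =>  a a a a a a a a a A A   (applied A -> a)
  Step 20: a a a a a a a a a A A  =>  a a a a a a a a a A A A   (applied A -> A A)
  Step 21: a a a a a a a a a A A A  =>  a a a a a a a a a A A A A   (applied A -> A A)
  Step 22: a a a a a a a a a A A A A  =>  a a a a a a a a a a A A A   (applied A -> a)
  Step 23: a a a a a a a a a a A A A  =>  a a a a a a a a a a a A A   (applied A -> a)
  Step 24: a a a a a a a a a a a A A  =>  a a a a a a a a a a a A A A   (applied A -> A A)
  Step 25: a a a a a a a a a a a A A A  =>  a a a a a a a a a a a a A A   (applied A -> a)
  Step 26: a a a a a a a a a a a a A A  =>  a a a a a a a a a a a a a A   (applied A -> a)
  Step 27: a a a a a a a a a a a a a A  =>  a a a a a a a a a a a a a A A   (applied A -> A A)
  Step 28: a a a a a a a a a a a a a A A  =>  a a a a a a a a a a a a a a A   (applied A -> a)
  Step 29: a a a a a a a a a a a a a a A  =>  a a a a a a a a a a a a a a A A   (applied A -> A A)
  Step 30: a a a a a a a a a a a a a a A A  =>  a a a a a a a a a a a a a a a A   (applied A -> a)
  Step 31: a a a a a a a a a a a a a a a A  =>  a a a a a a a a a a a a a a a A A   (applied A -> A A)
  Step 32: a a a a a a a a a a a a a a a A A  =>  a a a a a a a a a a a a a a a a A   (applied A -> a)
  Step 33: a a a a a a a a a a a a a a a a A  =>  a a a a a a a a a a a a a a a a a   (applied A -> a)
Final yield: a a a a a a a a a a a a a a a a a
Total rewrite steps: 33

33


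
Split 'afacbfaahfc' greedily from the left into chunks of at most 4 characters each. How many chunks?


'afacbfaahfc' has 11 characters.
Chunking with max size 4:
  Chunk 1: 'afac' (positions 0-3)
  Chunk 2: 'bfaa' (positions 4-7)
  Chunk 3: 'hfc' (positions 8-10)
Total chunks: ceil(11 / 4) = 3

3


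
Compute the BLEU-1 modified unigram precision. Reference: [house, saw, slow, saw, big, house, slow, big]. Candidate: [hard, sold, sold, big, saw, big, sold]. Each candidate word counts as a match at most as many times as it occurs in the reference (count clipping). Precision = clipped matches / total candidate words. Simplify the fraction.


Reference word counts: {'big': 2, 'house': 2, 'saw': 2, 'slow': 2}
Checking each candidate word (with clipping):
  'hard' -> not in reference -> no match (matches: 0)
  'sold' -> not in reference -> no match (matches: 0)
  'sold' -> not in reference -> no match (matches: 0)
  'big' -> in reference (ref count 2, used 1/2) -> match (matches: 1)
  'saw' -> in reference (ref count 2, used 1/2) -> match (matches: 2)
  'big' -> in reference (ref count 2, used 2/2) -> match (matches: 3)
  'sold' -> not in reference -> no match (matches: 3)
Clipped matches: 3, Candidate length: 7
Precision = 3/7

3/7


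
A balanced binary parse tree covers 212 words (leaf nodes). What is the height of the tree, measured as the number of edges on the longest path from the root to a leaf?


In a balanced binary tree with n leaves the deepest leaf is ceil(log2(n)) edges below the root.
log2(212) = 7.7279
ceil(7.7279) = 8
height (edges) = 8

8


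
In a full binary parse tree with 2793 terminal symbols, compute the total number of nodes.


Leaf nodes (terminals): 2793
Internal nodes = n - 1 = 2793 - 1 = 2792
Total = leaves + internal = 2793 + 2792 = 5585

5585


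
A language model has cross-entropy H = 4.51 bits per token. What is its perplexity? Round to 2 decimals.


Perplexity formula: PP = 2^H
H = 4.51
PP = 2^4.51
Decompose: 2^4.51 = 2^4 * 2^0.51
2^4 = 16, 2^0.51 ~ 1.4240502
PP ~ 16 * 1.4240502 = 22.7848032
Rounded to 2 decimals: 22.78

22.78


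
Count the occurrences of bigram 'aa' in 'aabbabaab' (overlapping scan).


Scanning 'aabbabaab' for bigram 'aa':
  Position 0: 'aa' -> MATCH
  Position 1: 'ab' -> no
  Position 2: 'bb' -> no
  Position 3: 'ba' -> no
  Position 4: 'ab' -> no
  Position 5: 'ba' -> no
  Position 6: 'aa' -> MATCH
  Position 7: 'ab' -> no
Total matches: 2

2


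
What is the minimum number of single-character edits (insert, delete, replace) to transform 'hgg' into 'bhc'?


Building DP table for s1='hgg' (len 3) and s2='bhc' (len 3):
       b  h  c
    0  1  2  3
  h 1  1  1  2
  g 2  2  2  2
  g 3  3  3  3
Edit distance = dp[3][3] = 3

3


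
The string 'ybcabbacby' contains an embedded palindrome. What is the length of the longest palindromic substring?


Scanning 'ybcabbacby' for palindromic substrings.
Substring at positions 0-9: 'ybcabbacby'.
Check: reverse('ybcabbacby') = 'ybcabbacby' -> palindrome confirmed.
No longer palindromic substring exists; longest length = 10

10


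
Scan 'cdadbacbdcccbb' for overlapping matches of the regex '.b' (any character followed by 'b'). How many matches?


Pattern: .b means any character followed by 'b'.
Scanning 'cdadbacbdcccbb' position-by-position:
  Pos 0: window 'cd' -> no
  Pos 1: window 'da' -> no
  Pos 2: window 'ad' -> no
  Pos 3: window 'db' -> MATCH
  Pos 4: window 'ba' -> no
  Pos 5: window 'ac' -> no
  Pos 6: window 'cb' -> MATCH
  Pos 7: window 'bd' -> no
  Pos 8: window 'dc' -> no
  Pos 9: window 'cc' -> no
  Pos 10: window 'cc' -> no
  Pos 11: window 'cb' -> MATCH
  Pos 12: window 'bb' -> MATCH
  Pos 13: window 'b' -> no
Total matches: 4

4


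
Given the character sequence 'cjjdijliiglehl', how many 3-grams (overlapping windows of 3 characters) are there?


String 'cjjdijliiglehl' has length L = 14.
Number of overlapping n-grams = L - n + 1
Substituting: 14 - 3 + 1 = 12

12


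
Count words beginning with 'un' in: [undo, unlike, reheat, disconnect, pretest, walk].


Checking each word for prefix 'un':
  'undo' -> YES, starts with 'un' (count: 1)
  'unlike' -> YES, starts with 'un' (count: 2)
  'reheat' -> no (count: 2)
  'disconnect' -> no (count: 2)
  'pretest' -> no (count: 2)
  'walk' -> no (count: 2)
Total with prefix 'un': 2

2


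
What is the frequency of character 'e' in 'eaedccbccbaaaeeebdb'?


Scanning 'eaedccbccbaaaeeebdb' for 'e':
  Position 0: 'e' -> MATCH (count: 1)
  Position 2: 'e' -> MATCH (count: 2)
  Position 13: 'e' -> MATCH (count: 3)
  Position 14: 'e' -> MATCH (count: 4)
  Position 15: 'e' -> MATCH (count: 5)
Total occurrences of 'e': 5

5


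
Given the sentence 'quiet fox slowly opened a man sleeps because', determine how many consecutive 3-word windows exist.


Word trigrams from [8] words:
  Trigram 1: (quiet fox slowly)
  Trigram 2: (fox slowly opened)
  Trigram 3: (slowly opened a)
  Trigram 4: (opened a man)
  Trigram 5: (a man sleeps)
  Trigram 6: (man sleeps because)
Total word trigrams: 8 - 2 = 6

6


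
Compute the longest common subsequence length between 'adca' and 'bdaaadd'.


DP table for LCS of 'adca' and 'bdaaadd':
       b  d  a  a  a  d  d
    0  0  0  0  0  0  0  0
  a 0  0  0  1  1  1  1  1
  d 0  0  1  1  1  1  2  2
  c 0  0  1  1  1  1  2  2
  a 0  0  1  2  2  2  2  2
LCS: 'ad'
LCS length = 2

2


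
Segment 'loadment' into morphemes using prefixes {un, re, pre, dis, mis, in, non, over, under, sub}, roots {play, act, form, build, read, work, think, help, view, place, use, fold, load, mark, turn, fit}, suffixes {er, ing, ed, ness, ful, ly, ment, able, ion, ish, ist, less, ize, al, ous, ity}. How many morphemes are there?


Segmenting 'loadment' against the inventory:
  'load' -> root (morpheme 1)
  'ment' -> suffix (morpheme 2)
Total morphemes: 2

2


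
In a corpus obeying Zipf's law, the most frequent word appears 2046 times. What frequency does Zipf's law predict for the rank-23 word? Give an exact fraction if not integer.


Zipf's law: freq(rank) = f1 / rank
f1 = 2046, rank = 23
freq = 2046 / 23
GCD(2046, 23) = 1
Simplified: 2046/23

2046/23


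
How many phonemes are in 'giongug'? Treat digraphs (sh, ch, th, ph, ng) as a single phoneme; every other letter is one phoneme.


Parsing 'giongug' greedily, digraphs first:
  'g' -> consonant phoneme (phonemes so far: 1)
  'i' -> vowel phoneme (phonemes so far: 2)
  'o' -> vowel phoneme (phonemes so far: 3)
  'ng' -> digraph (1 consonant phoneme) (phonemes so far: 4)
  'u' -> vowel phoneme (phonemes so far: 5)
  'g' -> consonant phoneme (phonemes so far: 6)
Total phonemes: 6

6


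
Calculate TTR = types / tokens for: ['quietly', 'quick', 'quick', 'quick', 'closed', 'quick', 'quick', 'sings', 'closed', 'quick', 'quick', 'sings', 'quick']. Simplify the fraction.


Tokens: 13
Unique types: ('closed', 'quick', 'quietly', 'sings') = 4
TTR = 4/13
Already in lowest terms.

4/13


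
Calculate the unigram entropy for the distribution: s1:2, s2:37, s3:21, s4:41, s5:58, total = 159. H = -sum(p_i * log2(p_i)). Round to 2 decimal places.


Computing entropy H = -sum(p_i * log2(p_i)):
  s1: p = 2/159 = 0.0126, -p*log2(p) = 0.0794
  s2: p = 37/159 = 0.2327, -p*log2(p) = 0.4895
  s3: p = 21/159 = 0.1321, -p*log2(p) = 0.3857
  s4: p = 41/159 = 0.2579, -p*log2(p) = 0.5042
  s5: p = 58/159 = 0.3648, -p*log2(p) = 0.5307
H = sum of terms = 1.9895
Rounded to 2 decimals: 1.99

1.99


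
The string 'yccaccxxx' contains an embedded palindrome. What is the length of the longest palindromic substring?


Scanning 'yccaccxxx' for palindromic substrings.
Substring at positions 1-5: 'ccacc'.
Check: reverse('ccacc') = 'ccacc' -> palindrome confirmed.
Neighbouring characters ('y' / 'x') break symmetry, so it cannot extend further.
No longer palindromic substring exists; longest length = 5

5


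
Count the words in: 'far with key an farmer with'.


Counting words by splitting on spaces:
  Word 1: 'far'
  Word 2: 'with'
  Word 3: 'key'
  Word 4: 'an'
  Word 5: 'farmer'
  Word 6: 'with'
Total words: 6

6


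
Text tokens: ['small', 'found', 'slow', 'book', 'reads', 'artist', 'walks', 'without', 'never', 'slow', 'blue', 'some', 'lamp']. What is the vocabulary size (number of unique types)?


Listing all tokens and tracking unique types:
  Token 1: 'small' -> NEW (unique so far: 1)
  Token 2: 'found' -> NEW (unique so far: 2)
  Token 3: 'slow' -> NEW (unique so far: 3)
  Token 4: 'book' -> NEW (unique so far: 4)
  Token 5: 'reads' -> NEW (unique so far: 5)
  Token 6: 'artist' -> NEW (unique so far: 6)
  Token 7: 'walks' -> NEW (unique so far: 7)
  Token 8: 'without' -> NEW (unique so far: 8)
  Token 9: 'never' -> NEW (unique so far: 9)
  Token 10: 'slow' -> duplicate (unique so far: 9)
  Token 11: 'blue' -> NEW (unique so far: 10)
  Token 12: 'some' -> NEW (unique so far: 11)
  Token 13: 'lamp' -> NEW (unique so far: 12)
Unique types: ('artist', 'blue', 'book', 'found', 'lamp', 'never', 'reads', 'slow', 'small', 'some', 'walks', 'without')
Vocabulary size: 12

12


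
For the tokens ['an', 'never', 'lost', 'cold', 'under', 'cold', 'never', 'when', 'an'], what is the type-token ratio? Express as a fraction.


Tokens: 9
Unique types: ('an', 'cold', 'lost', 'never', 'under', 'when') = 6
TTR = 6/9
Simplify: divide both by 3 -> 2/3
TTR = 2/3

2/3


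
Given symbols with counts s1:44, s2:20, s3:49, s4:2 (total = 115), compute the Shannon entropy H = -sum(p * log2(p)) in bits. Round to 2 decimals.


Computing entropy H = -sum(p_i * log2(p_i)):
  s1: p = 44/115 = 0.3826, -p*log2(p) = 0.5303
  s2: p = 20/115 = 0.1739, -p*log2(p) = 0.4389
  s3: p = 49/115 = 0.4261, -p*log2(p) = 0.5244
  s4: p = 2/115 = 0.0174, -p*log2(p) = 0.1017
H = sum of terms = 1.5953
Rounded to 2 decimals: 1.60

1.60


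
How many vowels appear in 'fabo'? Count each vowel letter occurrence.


Scanning each character of 'fabo':
  Position 1: 'f' -> consonant (running count: 0)
  Position 2: 'a' -> vowel (running count: 1)
  Position 3: 'b' -> consonant (running count: 1)
  Position 4: 'o' -> vowel (running count: 2)
Total vowels: 2

2


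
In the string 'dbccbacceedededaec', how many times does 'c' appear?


Scanning 'dbccbacceedededaec' for 'c':
  Position 2: 'c' -> MATCH (count: 1)
  Position 3: 'c' -> MATCH (count: 2)
  Position 6: 'c' -> MATCH (count: 3)
  Position 7: 'c' -> MATCH (count: 4)
  Position 17: 'c' -> MATCH (count: 5)
Total occurrences of 'c': 5

5


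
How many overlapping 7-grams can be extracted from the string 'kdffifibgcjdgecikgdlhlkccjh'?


String 'kdffifibgcjdgecikgdlhlkccjh' has length L = 27.
Number of overlapping n-grams = L - n + 1
Substituting: 27 - 7 + 1 = 21

21


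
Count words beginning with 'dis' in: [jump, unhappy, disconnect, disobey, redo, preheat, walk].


Checking each word for prefix 'dis':
  'jump' -> no (count: 0)
  'unhappy' -> no (count: 0)
  'disconnect' -> YES, starts with 'dis' (count: 1)
  'disobey' -> YES, starts with 'dis' (count: 2)
  'redo' -> no (count: 2)
  'preheat' -> no (count: 2)
  'walk' -> no (count: 2)
Total with prefix 'dis': 2

2


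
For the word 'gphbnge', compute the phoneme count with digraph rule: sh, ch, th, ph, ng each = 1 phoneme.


Parsing 'gphbnge' greedily, digraphs first:
  'g' -> consonant phoneme (phonemes so far: 1)
  'ph' -> digraph (1 consonant phoneme) (phonemes so far: 2)
  'b' -> consonant phoneme (phonemes so far: 3)
  'ng' -> digraph (1 consonant phoneme) (phonemes so far: 4)
  'e' -> vowel phoneme (phonemes so far: 5)
Total phonemes: 5

5


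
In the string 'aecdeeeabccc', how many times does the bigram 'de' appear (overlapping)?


Scanning 'aecdeeeabccc' for bigram 'de':
  Position 0: 'ae' -> no
  Position 1: 'ec' -> no
  Position 2: 'cd' -> no
  Position 3: 'de' -> MATCH
  Position 4: 'ee' -> no
  Position 5: 'ee' -> no
  Position 6: 'ea' -> no
  Position 7: 'ab' -> no
  Position 8: 'bc' -> no
  Position 9: 'cc' -> no
  Position 10: 'cc' -> no
Total matches: 1

1


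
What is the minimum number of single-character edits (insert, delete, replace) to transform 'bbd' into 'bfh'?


Building DP table for s1='bbd' (len 3) and s2='bfh' (len 3):
       b  f  h
    0  1  2  3
  b 1  0  1  2
  b 2  1  1  2
  d 3  2  2  2
Edit distance = dp[3][3] = 2

2


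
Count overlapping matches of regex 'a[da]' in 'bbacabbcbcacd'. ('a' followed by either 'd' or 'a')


Pattern: a[da] means 'a' followed by either 'd' or 'a'.
Scanning 'bbacabbcbcacd' position-by-position:
  Pos 0: window 'bb' -> no
  Pos 1: window 'ba' -> no
  Pos 2: window 'ac' -> no
  Pos 3: window 'ca' -> no
  Pos 4: window 'ab' -> no
  Pos 5: window 'bb' -> no
  Pos 6: window 'bc' -> no
  Pos 7: window 'cb' -> no
  Pos 8: window 'bc' -> no
  Pos 9: window 'ca' -> no
  Pos 10: window 'ac' -> no
  Pos 11: window 'cd' -> no
  Pos 12: window 'd' -> no
Total matches: 0

0


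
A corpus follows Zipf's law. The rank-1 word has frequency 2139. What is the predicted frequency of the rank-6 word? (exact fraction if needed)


Zipf's law: freq(rank) = f1 / rank
f1 = 2139, rank = 6
freq = 2139 / 6
GCD(2139, 6) = 3
Simplified: 713/2

713/2


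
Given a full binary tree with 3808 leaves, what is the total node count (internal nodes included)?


Leaf nodes (terminals): 3808
Internal nodes = n - 1 = 3808 - 1 = 3807
Total = leaves + internal = 3808 + 3807 = 7615

7615


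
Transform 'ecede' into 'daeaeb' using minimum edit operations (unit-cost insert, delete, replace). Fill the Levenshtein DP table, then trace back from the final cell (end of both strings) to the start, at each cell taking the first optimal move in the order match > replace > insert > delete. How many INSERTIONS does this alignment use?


Edit distance = 4. Backtracking from cell (5, 6) with preference match > replace > insert > delete,
then listing the resulting alignment 'ecede' -> 'daeaeb' left to right:
  Step 1: replace e->d
  Step 2: replace c->a
  Step 3: keep 'e'
  Step 4: replace d->a
  Step 5: keep 'e'
  Step 6: insert 'b' [insertion #1]
Total insertions: 1

1


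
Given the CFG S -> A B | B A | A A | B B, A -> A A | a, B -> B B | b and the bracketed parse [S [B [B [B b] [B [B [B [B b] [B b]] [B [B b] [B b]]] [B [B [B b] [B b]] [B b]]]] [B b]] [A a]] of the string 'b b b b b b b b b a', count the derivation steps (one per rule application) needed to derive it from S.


Every bracketed nonterminal node [X ...] in the tree is produced by exactly one rule application.
Reading the tree off as a leftmost derivation:
  Step 1: S  =>  B A   (applied S -> B A)
  Step 2: B A  =>  B B A   (applied B -> B B)
  Step 3: B B A  =>  B B B A   (applied B -> B B)
  Step 4: B B B A  =>  b B B A   (applied B -> b)
  Step 5: b B B A  =>  b B B B A   (applied B -> B B)
  Step 6: b B B B A  =>  b B B B B A   (applied B -> B B)
  Step 7: b B B B B A  =>  b B B B B B A   (applied B -> B B)
  Step 8: b B B B B B A  =>  b b B B B B A   (applied B -> b)
  Step 9: b b B B B B A  =>  b b b B B B A   (applied B -> b)
  Step 10: b b b B B B A  =>  b b b B B B B A   (applied B -> B B)
  Step 11: b b b B B B B A  =>  b b b b B B B A   (applied B -> b)
  Step 12: b b b b B B B A  =>  b b b b b B B A   (applied B -> b)
  Step 13: b b b b b B B A  =>  b b b b b B B B A   (applied B -> B B)
  Step 14: b b b b b B B B A  =>  b b b b b B B B B A   (applied B -> B B)
  Step 15: b b b b b B B B B A  =>  b b b b b b B B B A   (applied B -> b)
  Step 16: b b b b b b B B B A  =>  b b b b b b b B B A   (applied B -> b)
  Step 17: b b b b b b b B B A  =>  b b b b b b b b B A   (applied B -> b)
  Step 18: b b b b b b b b B A  =>  b b b b b b b b b A   (applied B -> b)
  Step 19: b b b b b b b b b A  =>  b b b b b b b b b a   (applied A -> a)
Final yield: b b b b b b b b b a
Total rewrite steps: 19

19


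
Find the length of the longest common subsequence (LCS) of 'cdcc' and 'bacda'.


DP table for LCS of 'cdcc' and 'bacda':
       b  a  c  d  a
    0  0  0  0  0  0
  c 0  0  0  1  1  1
  d 0  0  0  1  2  2
  c 0  0  0  1  2  2
  c 0  0  0  1  2  2
LCS: 'cd'
LCS length = 2

2


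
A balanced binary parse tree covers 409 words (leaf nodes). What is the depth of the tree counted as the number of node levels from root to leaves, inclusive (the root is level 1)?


In a balanced binary tree with n leaves the deepest leaf is ceil(log2(n)) edges below the root,
so counting node levels inclusive of root and leaves gives ceil(log2(n)) + 1 levels.
log2(409) = 8.6760
ceil(8.6760) = 9
levels = 9 + 1 = 10

10


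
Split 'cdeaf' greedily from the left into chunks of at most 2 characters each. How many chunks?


'cdeaf' has 5 characters.
Chunking with max size 2:
  Chunk 1: 'cd' (positions 0-1)
  Chunk 2: 'ea' (positions 2-3)
  Chunk 3: 'f' (positions 4-4)
Total chunks: ceil(5 / 2) = 3

3


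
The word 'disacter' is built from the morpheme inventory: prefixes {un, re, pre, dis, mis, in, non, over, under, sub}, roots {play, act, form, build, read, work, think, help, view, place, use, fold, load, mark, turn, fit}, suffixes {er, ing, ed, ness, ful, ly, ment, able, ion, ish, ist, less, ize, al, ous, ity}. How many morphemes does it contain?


Segmenting 'disacter' against the inventory:
  'dis' -> prefix (morpheme 1)
  'act' -> root (morpheme 2)
  'er' -> suffix (morpheme 3)
Total morphemes: 3

3


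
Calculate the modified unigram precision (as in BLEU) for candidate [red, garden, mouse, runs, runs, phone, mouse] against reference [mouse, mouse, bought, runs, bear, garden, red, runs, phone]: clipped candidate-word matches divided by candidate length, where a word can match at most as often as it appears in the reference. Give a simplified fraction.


Reference word counts: {'bear': 1, 'bought': 1, 'garden': 1, 'mouse': 2, 'phone': 1, 'red': 1, 'runs': 2}
Checking each candidate word (with clipping):
  'red' -> in reference (ref count 1, used 1/1) -> match (matches: 1)
  'garden' -> in reference (ref count 1, used 1/1) -> match (matches: 2)
  'mouse' -> in reference (ref count 2, used 1/2) -> match (matches: 3)
  'runs' -> in reference (ref count 2, used 1/2) -> match (matches: 4)
  'runs' -> in reference (ref count 2, used 2/2) -> match (matches: 5)
  'phone' -> in reference (ref count 1, used 1/1) -> match (matches: 6)
  'mouse' -> in reference (ref count 2, used 2/2) -> match (matches: 7)
Clipped matches: 7, Candidate length: 7
Precision = 7/7 = 1

1


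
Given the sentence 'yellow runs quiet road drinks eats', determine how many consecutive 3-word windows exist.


Word trigrams from [6] words:
  Trigram 1: (yellow runs quiet)
  Trigram 2: (runs quiet road)
  Trigram 3: (quiet road drinks)
  Trigram 4: (road drinks eats)
Total word trigrams: 6 - 2 = 4

4


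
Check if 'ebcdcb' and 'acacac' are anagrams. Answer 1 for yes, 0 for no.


Sort characters of 'ebcdcb': 'bbccde'
Sort characters of 'acacac': 'aaaccc'
Sorted forms differ -> they are NOT anagrams
Result: 0

0


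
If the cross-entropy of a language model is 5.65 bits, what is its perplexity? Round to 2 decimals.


Perplexity formula: PP = 2^H
H = 5.65
PP = 2^5.65
Decompose: 2^5.65 = 2^5 * 2^0.65
2^5 = 32, 2^0.65 ~ 1.5691682
PP ~ 32 * 1.5691682 = 50.2133824
Rounded to 2 decimals: 50.21

50.21


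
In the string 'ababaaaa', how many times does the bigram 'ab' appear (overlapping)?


Scanning 'ababaaaa' for bigram 'ab':
  Position 0: 'ab' -> MATCH
  Position 1: 'ba' -> no
  Position 2: 'ab' -> MATCH
  Position 3: 'ba' -> no
  Position 4: 'aa' -> no
  Position 5: 'aa' -> no
  Position 6: 'aa' -> no
Total matches: 2

2


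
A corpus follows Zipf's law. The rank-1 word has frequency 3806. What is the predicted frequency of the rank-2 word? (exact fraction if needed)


Zipf's law: freq(rank) = f1 / rank
f1 = 3806, rank = 2
freq = 3806 / 2
= 1903

1903


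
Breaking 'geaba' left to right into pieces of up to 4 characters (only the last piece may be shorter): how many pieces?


'geaba' has 5 characters.
Chunking with max size 4:
  Chunk 1: 'geab' (positions 0-3)
  Chunk 2: 'a' (positions 4-4)
Total chunks: ceil(5 / 4) = 2

2


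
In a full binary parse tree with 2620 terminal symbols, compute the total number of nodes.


Leaf nodes (terminals): 2620
Internal nodes = n - 1 = 2620 - 1 = 2619
Total = leaves + internal = 2620 + 2619 = 5239

5239


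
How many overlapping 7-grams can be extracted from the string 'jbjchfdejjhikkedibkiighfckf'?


String 'jbjchfdejjhikkedibkiighfckf' has length L = 27.
Number of overlapping n-grams = L - n + 1
Substituting: 27 - 7 + 1 = 21

21


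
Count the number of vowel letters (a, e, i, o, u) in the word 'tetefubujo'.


Scanning each character of 'tetefubujo':
  Position 1: 't' -> consonant (running count: 0)
  Position 2: 'e' -> vowel (running count: 1)
  Position 3: 't' -> consonant (running count: 1)
  Position 4: 'e' -> vowel (running count: 2)
  Position 5: 'f' -> consonant (running count: 2)
  Position 6: 'u' -> vowel (running count: 3)
  Position 7: 'b' -> consonant (running count: 3)
  Position 8: 'u' -> vowel (running count: 4)
  Position 9: 'j' -> consonant (running count: 4)
  Position 10: 'o' -> vowel (running count: 5)
Total vowels: 5

5


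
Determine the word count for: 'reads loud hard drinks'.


Counting words by splitting on spaces:
  Word 1: 'reads'
  Word 2: 'loud'
  Word 3: 'hard'
  Word 4: 'drinks'
Total words: 4

4


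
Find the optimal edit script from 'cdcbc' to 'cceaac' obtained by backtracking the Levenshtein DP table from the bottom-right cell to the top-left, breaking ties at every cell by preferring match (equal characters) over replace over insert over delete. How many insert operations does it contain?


Edit distance = 4. Backtracking from cell (5, 6) with preference match > replace > insert > delete,
then listing the resulting alignment 'cdcbc' -> 'cceaac' left to right:
  Step 1: insert 'c' [insertion #1]
  Step 2: keep 'c'
  Step 3: replace d->e
  Step 4: replace c->a
  Step 5: replace b->a
  Step 6: keep 'c'
Total insertions: 1

1


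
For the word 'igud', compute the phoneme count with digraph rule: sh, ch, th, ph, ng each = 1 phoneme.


Parsing 'igud' greedily, digraphs first:
  'i' -> vowel phoneme (phonemes so far: 1)
  'g' -> consonant phoneme (phonemes so far: 2)
  'u' -> vowel phoneme (phonemes so far: 3)
  'd' -> consonant phoneme (phonemes so far: 4)
Total phonemes: 4

4


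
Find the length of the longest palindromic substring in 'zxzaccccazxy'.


Scanning 'zxzaccccazxy' for palindromic substrings.
Substring at positions 1-10: 'xzaccccazx'.
Check: reverse('xzaccccazx') = 'xzaccccazx' -> palindrome confirmed.
Neighbouring characters ('z' / 'y') break symmetry, so it cannot extend further.
No longer palindromic substring exists; longest length = 10

10


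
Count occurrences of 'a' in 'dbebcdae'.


Scanning 'dbebcdae' for 'a':
  Position 6: 'a' -> MATCH (count: 1)
Total occurrences of 'a': 1

1
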